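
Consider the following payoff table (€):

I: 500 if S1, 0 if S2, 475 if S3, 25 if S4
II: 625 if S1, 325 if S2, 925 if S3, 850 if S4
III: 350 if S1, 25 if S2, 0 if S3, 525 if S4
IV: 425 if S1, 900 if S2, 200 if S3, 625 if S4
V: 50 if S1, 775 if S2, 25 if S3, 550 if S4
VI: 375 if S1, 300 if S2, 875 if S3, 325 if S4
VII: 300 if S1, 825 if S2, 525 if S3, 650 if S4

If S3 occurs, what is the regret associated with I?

Best payoff under S3 is 925.
Regret = 925 − 475 = 450.

450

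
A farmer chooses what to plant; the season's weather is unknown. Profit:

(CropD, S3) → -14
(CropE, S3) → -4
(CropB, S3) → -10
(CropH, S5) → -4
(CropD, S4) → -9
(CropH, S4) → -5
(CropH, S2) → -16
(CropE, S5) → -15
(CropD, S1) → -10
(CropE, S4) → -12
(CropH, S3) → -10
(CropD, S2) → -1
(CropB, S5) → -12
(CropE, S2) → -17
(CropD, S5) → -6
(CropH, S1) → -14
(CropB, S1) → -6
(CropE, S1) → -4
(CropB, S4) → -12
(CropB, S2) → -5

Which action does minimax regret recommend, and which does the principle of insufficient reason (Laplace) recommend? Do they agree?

minimax regret → CropB; laplace → CropD (disagree)

Column bests: S1=-4, S2=-1, S3=-4, S4=-5, S5=-4.
CropD regrets: 6, 0, 10, 4, 2 → max 10
CropH regrets: 10, 15, 6, 0, 0 → max 15
CropE regrets: 0, 16, 0, 7, 11 → max 16
CropB regrets: 2, 4, 6, 7, 8 → max 8
Smallest max regret = 8 → CropB.
Row averages: CropD=-8, CropH=-9.8, CropE=-10.4, CropB=-9
Highest average = -8 → CropD.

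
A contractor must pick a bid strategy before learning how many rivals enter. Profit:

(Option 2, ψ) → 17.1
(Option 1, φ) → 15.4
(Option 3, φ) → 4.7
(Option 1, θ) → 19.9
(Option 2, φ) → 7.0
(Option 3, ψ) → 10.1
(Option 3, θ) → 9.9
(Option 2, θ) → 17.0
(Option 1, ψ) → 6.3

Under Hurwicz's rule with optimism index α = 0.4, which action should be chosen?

Option 1: 0.4·19.9 + 0.6·6.3 = 11.74
Option 2: 0.4·17.1 + 0.6·7.0 = 11.04
Option 3: 0.4·10.1 + 0.6·4.7 = 6.86
Highest Hurwicz score = 11.74 → Option 1.

Option 1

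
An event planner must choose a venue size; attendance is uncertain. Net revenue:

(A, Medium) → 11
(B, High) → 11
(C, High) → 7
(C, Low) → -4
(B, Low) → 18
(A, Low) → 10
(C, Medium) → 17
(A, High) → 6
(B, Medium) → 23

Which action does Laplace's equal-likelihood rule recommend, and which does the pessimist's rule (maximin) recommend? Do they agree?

laplace → B; maximin → B (agree)

Row averages: A=9, B=52/3, C=20/3
Highest average = 52/3 → B.
Row minima: A=6, B=11, C=-4
Best worst-case = 11 → B.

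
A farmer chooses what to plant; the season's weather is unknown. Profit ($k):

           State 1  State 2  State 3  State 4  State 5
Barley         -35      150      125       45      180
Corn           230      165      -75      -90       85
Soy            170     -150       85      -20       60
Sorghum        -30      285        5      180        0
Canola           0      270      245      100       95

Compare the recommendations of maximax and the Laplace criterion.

maximax → Sorghum; laplace → Canola (disagree)

Row maxima: Barley=180, Corn=230, Soy=170, Sorghum=285, Canola=270
Best best-case = 285 → Sorghum.
Row averages: Barley=93, Corn=63, Soy=29, Sorghum=88, Canola=142
Highest average = 142 → Canola.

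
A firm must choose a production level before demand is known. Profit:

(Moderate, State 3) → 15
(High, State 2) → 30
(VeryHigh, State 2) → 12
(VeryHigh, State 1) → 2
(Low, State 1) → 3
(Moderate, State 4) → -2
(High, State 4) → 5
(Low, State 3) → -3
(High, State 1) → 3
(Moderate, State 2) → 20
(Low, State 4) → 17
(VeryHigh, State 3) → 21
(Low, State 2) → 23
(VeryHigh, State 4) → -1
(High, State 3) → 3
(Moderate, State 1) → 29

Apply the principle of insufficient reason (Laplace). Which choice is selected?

Moderate

Row averages: Low=10, Moderate=15.5, High=10.25, VeryHigh=8.5
Highest average = 15.5 → Moderate.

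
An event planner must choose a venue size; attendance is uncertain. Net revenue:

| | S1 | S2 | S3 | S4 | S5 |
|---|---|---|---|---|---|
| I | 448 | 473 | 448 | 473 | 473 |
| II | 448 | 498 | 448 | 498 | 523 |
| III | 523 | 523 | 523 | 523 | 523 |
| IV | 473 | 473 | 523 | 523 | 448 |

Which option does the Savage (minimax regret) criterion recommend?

III

Column bests: S1=523, S2=523, S3=523, S4=523, S5=523.
I regrets: 75, 50, 75, 50, 50 → max 75
II regrets: 75, 25, 75, 25, 0 → max 75
III regrets: 0, 0, 0, 0, 0 → max 0
IV regrets: 50, 50, 0, 0, 75 → max 75
Smallest max regret = 0 → III.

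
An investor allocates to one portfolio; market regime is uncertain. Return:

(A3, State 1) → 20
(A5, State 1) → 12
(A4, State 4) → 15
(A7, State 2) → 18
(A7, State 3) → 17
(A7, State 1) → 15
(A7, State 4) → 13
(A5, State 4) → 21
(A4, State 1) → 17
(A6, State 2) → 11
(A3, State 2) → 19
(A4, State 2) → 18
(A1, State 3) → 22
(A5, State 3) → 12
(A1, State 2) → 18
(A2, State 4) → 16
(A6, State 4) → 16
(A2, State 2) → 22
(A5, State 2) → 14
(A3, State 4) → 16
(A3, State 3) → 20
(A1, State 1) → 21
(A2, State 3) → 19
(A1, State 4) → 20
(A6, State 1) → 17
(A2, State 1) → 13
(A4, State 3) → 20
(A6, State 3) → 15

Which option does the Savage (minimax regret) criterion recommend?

A1

Column bests: State 1=21, State 2=22, State 3=22, State 4=21.
A1 regrets: 0, 4, 0, 1 → max 4
A2 regrets: 8, 0, 3, 5 → max 8
A3 regrets: 1, 3, 2, 5 → max 5
A4 regrets: 4, 4, 2, 6 → max 6
A5 regrets: 9, 8, 10, 0 → max 10
A6 regrets: 4, 11, 7, 5 → max 11
A7 regrets: 6, 4, 5, 8 → max 8
Smallest max regret = 4 → A1.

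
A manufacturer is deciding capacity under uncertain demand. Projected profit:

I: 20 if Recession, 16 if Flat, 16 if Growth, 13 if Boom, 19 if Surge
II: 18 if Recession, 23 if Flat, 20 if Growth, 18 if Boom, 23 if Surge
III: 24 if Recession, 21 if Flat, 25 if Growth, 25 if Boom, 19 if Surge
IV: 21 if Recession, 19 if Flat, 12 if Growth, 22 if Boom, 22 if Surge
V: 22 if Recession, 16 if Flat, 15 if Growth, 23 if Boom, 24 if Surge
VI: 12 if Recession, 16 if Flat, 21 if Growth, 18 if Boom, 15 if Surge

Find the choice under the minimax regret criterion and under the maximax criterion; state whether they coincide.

Column bests: Recession=24, Flat=23, Growth=25, Boom=25, Surge=24.
I regrets: 4, 7, 9, 12, 5 → max 12
II regrets: 6, 0, 5, 7, 1 → max 7
III regrets: 0, 2, 0, 0, 5 → max 5
IV regrets: 3, 4, 13, 3, 2 → max 13
V regrets: 2, 7, 10, 2, 0 → max 10
VI regrets: 12, 7, 4, 7, 9 → max 12
Smallest max regret = 5 → III.
Row maxima: I=20, II=23, III=25, IV=22, V=24, VI=21
Best best-case = 25 → III.

minimax regret → III; maximax → III (agree)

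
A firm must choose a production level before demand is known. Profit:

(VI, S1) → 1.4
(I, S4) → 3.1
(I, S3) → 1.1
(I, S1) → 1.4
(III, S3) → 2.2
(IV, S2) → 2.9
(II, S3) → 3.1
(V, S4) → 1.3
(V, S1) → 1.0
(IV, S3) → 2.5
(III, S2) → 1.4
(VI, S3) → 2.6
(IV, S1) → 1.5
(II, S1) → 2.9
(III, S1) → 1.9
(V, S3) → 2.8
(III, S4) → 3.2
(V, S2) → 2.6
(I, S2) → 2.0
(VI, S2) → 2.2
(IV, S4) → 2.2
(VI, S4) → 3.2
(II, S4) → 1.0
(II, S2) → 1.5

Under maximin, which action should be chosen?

IV

Row minima: I=1.1, II=1.0, III=1.4, IV=1.5, V=1.0, VI=1.4
Best worst-case = 1.5 → IV.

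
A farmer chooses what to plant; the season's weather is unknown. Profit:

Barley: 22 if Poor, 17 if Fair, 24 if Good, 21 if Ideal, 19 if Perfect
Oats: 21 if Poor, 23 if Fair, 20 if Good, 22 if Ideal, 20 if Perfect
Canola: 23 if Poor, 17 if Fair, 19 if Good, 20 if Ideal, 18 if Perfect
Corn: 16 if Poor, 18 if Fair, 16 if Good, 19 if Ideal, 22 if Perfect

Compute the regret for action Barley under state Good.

0

Best payoff under Good is 24.
Regret = 24 − 24 = 0.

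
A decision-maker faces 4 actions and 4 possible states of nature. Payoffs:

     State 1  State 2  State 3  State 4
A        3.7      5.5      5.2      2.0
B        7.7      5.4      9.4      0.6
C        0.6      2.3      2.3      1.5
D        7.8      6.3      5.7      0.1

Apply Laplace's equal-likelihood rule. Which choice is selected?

Row averages: A=4.1, B=5.775, C=1.675, D=4.975
Highest average = 5.775 → B.

B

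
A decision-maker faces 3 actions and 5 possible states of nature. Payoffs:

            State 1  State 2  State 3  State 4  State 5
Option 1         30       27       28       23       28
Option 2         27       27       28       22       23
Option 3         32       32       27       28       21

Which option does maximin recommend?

Row minima: Option 1=23, Option 2=22, Option 3=21
Best worst-case = 23 → Option 1.

Option 1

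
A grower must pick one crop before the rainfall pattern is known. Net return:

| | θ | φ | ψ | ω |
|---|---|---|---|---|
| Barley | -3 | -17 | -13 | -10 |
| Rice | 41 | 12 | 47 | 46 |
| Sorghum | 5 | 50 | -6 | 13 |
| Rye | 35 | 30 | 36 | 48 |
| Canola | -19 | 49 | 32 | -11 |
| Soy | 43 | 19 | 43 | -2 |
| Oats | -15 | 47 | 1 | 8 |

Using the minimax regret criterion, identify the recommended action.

Rye

Column bests: θ=43, φ=50, ψ=47, ω=48.
Barley regrets: 46, 67, 60, 58 → max 67
Rice regrets: 2, 38, 0, 2 → max 38
Sorghum regrets: 38, 0, 53, 35 → max 53
Rye regrets: 8, 20, 11, 0 → max 20
Canola regrets: 62, 1, 15, 59 → max 62
Soy regrets: 0, 31, 4, 50 → max 50
Oats regrets: 58, 3, 46, 40 → max 58
Smallest max regret = 20 → Rye.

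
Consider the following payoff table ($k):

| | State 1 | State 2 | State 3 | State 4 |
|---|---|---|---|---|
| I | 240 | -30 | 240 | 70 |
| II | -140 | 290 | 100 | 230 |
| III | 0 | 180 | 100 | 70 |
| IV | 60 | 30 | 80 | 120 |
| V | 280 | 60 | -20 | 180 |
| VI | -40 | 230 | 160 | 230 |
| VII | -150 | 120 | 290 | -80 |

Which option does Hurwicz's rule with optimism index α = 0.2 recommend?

IV

I: 0.2·240 + 0.8·(-30) = 24
II: 0.2·290 + 0.8·(-140) = -54
III: 0.2·180 + 0.8·0 = 36
IV: 0.2·120 + 0.8·30 = 48
V: 0.2·280 + 0.8·(-20) = 40
VI: 0.2·230 + 0.8·(-40) = 14
VII: 0.2·290 + 0.8·(-150) = -62
Highest Hurwicz score = 48 → IV.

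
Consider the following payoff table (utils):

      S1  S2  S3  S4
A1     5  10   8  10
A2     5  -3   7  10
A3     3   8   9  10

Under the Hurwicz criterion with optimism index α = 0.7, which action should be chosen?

A1: 0.7·10 + 0.3·5 = 8.5
A2: 0.7·10 + 0.3·(-3) = 6.1
A3: 0.7·10 + 0.3·3 = 7.9
Highest Hurwicz score = 8.5 → A1.

A1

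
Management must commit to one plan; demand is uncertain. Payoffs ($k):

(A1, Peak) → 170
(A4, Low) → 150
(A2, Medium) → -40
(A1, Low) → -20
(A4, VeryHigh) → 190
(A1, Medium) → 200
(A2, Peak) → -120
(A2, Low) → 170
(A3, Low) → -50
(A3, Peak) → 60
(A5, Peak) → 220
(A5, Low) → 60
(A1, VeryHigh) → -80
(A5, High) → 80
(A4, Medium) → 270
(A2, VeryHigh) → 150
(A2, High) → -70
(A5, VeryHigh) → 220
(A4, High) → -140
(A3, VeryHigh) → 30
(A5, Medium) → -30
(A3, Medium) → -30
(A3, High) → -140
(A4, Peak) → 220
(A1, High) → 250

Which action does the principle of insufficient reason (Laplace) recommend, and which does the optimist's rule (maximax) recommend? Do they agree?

laplace → A4; maximax → A4 (agree)

Row averages: A1=104, A2=18, A3=-26, A4=138, A5=110
Highest average = 138 → A4.
Row maxima: A1=250, A2=170, A3=60, A4=270, A5=220
Best best-case = 270 → A4.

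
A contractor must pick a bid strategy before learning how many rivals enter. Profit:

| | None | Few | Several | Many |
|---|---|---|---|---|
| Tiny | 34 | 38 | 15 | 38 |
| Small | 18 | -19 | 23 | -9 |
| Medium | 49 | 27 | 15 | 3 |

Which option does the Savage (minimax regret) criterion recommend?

Column bests: None=49, Few=38, Several=23, Many=38.
Tiny regrets: 15, 0, 8, 0 → max 15
Small regrets: 31, 57, 0, 47 → max 57
Medium regrets: 0, 11, 8, 35 → max 35
Smallest max regret = 15 → Tiny.

Tiny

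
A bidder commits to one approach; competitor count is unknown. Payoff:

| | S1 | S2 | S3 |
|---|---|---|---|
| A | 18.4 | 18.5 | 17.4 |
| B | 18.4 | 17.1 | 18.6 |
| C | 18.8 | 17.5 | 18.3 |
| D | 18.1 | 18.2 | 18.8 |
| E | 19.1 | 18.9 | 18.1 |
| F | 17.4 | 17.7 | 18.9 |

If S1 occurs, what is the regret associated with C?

0.3

Best payoff under S1 is 19.1.
Regret = 19.1 − 18.8 = 0.3.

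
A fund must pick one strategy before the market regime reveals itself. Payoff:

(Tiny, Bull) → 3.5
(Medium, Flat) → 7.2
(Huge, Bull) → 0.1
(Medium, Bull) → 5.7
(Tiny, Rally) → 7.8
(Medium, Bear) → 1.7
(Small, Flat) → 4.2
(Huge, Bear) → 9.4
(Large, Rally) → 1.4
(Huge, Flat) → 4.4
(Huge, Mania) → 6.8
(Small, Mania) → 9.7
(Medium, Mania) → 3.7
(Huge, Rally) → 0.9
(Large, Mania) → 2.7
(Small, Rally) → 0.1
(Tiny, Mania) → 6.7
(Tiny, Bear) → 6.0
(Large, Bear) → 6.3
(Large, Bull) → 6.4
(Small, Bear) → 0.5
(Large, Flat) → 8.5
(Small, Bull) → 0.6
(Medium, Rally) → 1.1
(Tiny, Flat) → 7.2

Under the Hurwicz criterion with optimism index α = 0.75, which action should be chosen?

Tiny: 0.75·7.8 + 0.25·3.5 = 6.725
Small: 0.75·9.7 + 0.25·0.1 = 7.3
Medium: 0.75·7.2 + 0.25·1.1 = 5.675
Large: 0.75·8.5 + 0.25·1.4 = 6.725
Huge: 0.75·9.4 + 0.25·0.1 = 7.075
Highest Hurwicz score = 7.3 → Small.

Small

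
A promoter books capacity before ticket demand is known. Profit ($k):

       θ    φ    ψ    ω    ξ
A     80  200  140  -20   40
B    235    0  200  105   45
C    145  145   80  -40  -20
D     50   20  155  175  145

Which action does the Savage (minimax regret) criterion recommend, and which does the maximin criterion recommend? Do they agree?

minimax regret → D; maximin → D (agree)

Column bests: θ=235, φ=200, ψ=200, ω=175, ξ=145.
A regrets: 155, 0, 60, 195, 105 → max 195
B regrets: 0, 200, 0, 70, 100 → max 200
C regrets: 90, 55, 120, 215, 165 → max 215
D regrets: 185, 180, 45, 0, 0 → max 185
Smallest max regret = 185 → D.
Row minima: A=-20, B=0, C=-40, D=20
Best worst-case = 20 → D.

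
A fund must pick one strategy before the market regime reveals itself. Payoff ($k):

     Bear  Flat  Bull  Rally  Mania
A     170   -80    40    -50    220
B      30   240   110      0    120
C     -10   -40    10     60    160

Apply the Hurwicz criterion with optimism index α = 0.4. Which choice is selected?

B

A: 0.4·220 + 0.6·(-80) = 40
B: 0.4·240 + 0.6·0 = 96
C: 0.4·160 + 0.6·(-40) = 40
Highest Hurwicz score = 96 → B.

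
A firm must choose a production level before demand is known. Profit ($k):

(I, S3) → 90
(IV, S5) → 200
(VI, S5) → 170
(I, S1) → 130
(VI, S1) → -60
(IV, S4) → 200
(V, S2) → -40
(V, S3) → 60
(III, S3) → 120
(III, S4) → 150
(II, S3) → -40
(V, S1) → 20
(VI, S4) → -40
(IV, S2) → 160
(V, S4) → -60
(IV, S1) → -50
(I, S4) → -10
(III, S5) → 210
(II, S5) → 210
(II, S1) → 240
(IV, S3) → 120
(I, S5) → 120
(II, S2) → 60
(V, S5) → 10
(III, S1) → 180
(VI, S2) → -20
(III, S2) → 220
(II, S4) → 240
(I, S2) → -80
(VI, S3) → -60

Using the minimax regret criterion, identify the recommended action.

Column bests: S1=240, S2=220, S3=120, S4=240, S5=210.
I regrets: 110, 300, 30, 250, 90 → max 300
II regrets: 0, 160, 160, 0, 0 → max 160
III regrets: 60, 0, 0, 90, 0 → max 90
IV regrets: 290, 60, 0, 40, 10 → max 290
V regrets: 220, 260, 60, 300, 200 → max 300
VI regrets: 300, 240, 180, 280, 40 → max 300
Smallest max regret = 90 → III.

III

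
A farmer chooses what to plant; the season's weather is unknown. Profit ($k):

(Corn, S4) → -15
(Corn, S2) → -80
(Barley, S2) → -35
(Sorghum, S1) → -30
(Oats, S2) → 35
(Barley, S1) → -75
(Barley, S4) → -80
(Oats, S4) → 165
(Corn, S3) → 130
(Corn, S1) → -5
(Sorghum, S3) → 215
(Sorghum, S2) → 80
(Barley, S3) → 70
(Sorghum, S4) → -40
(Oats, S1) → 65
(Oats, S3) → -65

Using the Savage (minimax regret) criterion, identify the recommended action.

Corn

Column bests: S1=65, S2=80, S3=215, S4=165.
Sorghum regrets: 95, 0, 0, 205 → max 205
Oats regrets: 0, 45, 280, 0 → max 280
Corn regrets: 70, 160, 85, 180 → max 180
Barley regrets: 140, 115, 145, 245 → max 245
Smallest max regret = 180 → Corn.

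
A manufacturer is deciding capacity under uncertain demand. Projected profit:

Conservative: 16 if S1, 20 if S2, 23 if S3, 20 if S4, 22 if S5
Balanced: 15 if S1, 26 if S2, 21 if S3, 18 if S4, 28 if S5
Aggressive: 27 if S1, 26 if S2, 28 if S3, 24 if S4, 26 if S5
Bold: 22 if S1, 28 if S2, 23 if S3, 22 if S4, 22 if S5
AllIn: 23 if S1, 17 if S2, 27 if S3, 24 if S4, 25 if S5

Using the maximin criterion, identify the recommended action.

Aggressive

Row minima: Conservative=16, Balanced=15, Aggressive=24, Bold=22, AllIn=17
Best worst-case = 24 → Aggressive.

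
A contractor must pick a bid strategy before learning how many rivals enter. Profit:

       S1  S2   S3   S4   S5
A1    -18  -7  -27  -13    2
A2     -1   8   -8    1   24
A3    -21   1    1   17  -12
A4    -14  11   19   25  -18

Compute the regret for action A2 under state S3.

27

Best payoff under S3 is 19.
Regret = 19 − (-8) = 27.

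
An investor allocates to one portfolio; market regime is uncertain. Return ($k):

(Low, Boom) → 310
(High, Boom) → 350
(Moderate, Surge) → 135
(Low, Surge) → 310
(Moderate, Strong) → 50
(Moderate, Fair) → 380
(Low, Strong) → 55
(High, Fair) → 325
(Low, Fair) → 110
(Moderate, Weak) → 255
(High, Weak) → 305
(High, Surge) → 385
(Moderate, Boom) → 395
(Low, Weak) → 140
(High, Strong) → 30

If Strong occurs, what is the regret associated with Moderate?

Best payoff under Strong is 55.
Regret = 55 − 50 = 5.

5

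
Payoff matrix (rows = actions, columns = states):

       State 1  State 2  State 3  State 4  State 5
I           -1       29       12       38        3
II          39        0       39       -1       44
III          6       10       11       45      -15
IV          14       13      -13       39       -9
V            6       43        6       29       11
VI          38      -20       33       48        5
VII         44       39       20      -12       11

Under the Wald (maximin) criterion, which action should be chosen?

Row minima: I=-1, II=-1, III=-15, IV=-13, V=6, VI=-20, VII=-12
Best worst-case = 6 → V.

V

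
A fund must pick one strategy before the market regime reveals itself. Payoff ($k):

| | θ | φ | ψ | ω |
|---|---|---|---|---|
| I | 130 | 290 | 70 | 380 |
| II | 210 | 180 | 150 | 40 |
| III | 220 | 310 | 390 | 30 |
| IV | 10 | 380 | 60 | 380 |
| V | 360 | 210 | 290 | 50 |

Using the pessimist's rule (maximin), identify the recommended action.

Row minima: I=70, II=40, III=30, IV=10, V=50
Best worst-case = 70 → I.

I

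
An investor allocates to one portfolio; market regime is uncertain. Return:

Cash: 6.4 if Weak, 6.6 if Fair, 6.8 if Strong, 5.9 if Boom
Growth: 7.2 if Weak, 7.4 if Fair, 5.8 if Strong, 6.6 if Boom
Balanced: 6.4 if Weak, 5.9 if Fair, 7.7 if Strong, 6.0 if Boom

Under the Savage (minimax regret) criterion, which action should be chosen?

Cash

Column bests: Weak=7.2, Fair=7.4, Strong=7.7, Boom=6.6.
Cash regrets: 0.8, 0.8, 0.9, 0.7 → max 0.9
Growth regrets: 0.0, 0.0, 1.9, 0.0 → max 1.9
Balanced regrets: 0.8, 1.5, 0.0, 0.6 → max 1.5
Smallest max regret = 0.9 → Cash.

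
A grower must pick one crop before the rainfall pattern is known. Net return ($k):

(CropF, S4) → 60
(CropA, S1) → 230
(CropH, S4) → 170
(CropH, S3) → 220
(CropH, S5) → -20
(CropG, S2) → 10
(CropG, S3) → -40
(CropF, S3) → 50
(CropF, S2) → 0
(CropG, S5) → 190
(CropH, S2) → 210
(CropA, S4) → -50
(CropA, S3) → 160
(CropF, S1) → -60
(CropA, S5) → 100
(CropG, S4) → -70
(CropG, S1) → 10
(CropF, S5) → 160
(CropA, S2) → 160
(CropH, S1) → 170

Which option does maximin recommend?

CropH

Row minima: CropH=-20, CropA=-50, CropF=-60, CropG=-70
Best worst-case = -20 → CropH.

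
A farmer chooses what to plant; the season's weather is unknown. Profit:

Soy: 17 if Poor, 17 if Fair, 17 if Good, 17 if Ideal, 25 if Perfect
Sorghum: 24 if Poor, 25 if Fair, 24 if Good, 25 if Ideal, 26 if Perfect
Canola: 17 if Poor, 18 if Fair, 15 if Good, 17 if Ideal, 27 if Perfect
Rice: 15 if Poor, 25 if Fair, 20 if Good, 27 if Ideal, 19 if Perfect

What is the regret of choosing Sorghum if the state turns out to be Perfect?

Best payoff under Perfect is 27.
Regret = 27 − 26 = 1.

1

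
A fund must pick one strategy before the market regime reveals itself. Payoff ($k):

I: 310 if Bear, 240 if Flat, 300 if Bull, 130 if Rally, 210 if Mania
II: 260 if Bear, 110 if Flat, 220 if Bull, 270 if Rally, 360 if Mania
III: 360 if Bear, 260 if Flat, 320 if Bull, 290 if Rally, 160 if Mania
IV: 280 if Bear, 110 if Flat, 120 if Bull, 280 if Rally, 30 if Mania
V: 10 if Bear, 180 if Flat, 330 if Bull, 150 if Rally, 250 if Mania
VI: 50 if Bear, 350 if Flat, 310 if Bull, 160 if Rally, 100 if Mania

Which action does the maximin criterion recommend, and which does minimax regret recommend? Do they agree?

maximin → III; minimax regret → I (disagree)

Row minima: I=130, II=110, III=160, IV=30, V=10, VI=50
Best worst-case = 160 → III.
Column bests: Bear=360, Flat=350, Bull=330, Rally=290, Mania=360.
I regrets: 50, 110, 30, 160, 150 → max 160
II regrets: 100, 240, 110, 20, 0 → max 240
III regrets: 0, 90, 10, 0, 200 → max 200
IV regrets: 80, 240, 210, 10, 330 → max 330
V regrets: 350, 170, 0, 140, 110 → max 350
VI regrets: 310, 0, 20, 130, 260 → max 310
Smallest max regret = 160 → I.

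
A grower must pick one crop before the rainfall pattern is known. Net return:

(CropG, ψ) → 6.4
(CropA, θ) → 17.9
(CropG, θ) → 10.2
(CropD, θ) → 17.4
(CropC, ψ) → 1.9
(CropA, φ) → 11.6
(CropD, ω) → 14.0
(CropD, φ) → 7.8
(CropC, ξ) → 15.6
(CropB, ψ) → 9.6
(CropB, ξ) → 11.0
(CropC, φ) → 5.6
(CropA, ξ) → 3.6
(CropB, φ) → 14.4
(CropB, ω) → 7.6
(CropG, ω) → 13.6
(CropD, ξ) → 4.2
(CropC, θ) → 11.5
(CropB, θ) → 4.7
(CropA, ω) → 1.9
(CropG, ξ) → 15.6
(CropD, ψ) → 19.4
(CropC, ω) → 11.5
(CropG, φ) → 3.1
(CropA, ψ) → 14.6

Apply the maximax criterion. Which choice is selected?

CropD

Row maxima: CropG=15.6, CropD=19.4, CropB=14.4, CropA=17.9, CropC=15.6
Best best-case = 19.4 → CropD.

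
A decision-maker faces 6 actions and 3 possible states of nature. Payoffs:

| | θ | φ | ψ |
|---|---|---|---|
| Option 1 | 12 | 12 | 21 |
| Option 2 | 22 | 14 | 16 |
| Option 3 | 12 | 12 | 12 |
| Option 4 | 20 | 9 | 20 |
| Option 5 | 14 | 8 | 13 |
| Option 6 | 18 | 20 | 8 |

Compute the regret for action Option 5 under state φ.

12

Best payoff under φ is 20.
Regret = 20 − 8 = 12.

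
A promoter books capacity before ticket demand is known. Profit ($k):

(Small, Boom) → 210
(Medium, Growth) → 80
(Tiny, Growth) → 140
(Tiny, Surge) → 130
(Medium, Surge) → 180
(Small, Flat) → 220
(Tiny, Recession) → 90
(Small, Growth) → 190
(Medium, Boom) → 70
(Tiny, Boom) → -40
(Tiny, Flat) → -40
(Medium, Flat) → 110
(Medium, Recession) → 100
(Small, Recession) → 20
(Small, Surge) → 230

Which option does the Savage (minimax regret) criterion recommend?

Column bests: Recession=100, Flat=220, Growth=190, Boom=210, Surge=230.
Tiny regrets: 10, 260, 50, 250, 100 → max 260
Small regrets: 80, 0, 0, 0, 0 → max 80
Medium regrets: 0, 110, 110, 140, 50 → max 140
Smallest max regret = 80 → Small.

Small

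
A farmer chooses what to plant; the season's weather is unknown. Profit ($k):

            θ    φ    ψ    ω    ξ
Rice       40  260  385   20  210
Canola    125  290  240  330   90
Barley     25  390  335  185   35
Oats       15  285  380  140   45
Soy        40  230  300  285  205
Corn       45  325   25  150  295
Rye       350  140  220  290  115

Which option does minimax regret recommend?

Canola

Column bests: θ=350, φ=390, ψ=385, ω=330, ξ=295.
Rice regrets: 310, 130, 0, 310, 85 → max 310
Canola regrets: 225, 100, 145, 0, 205 → max 225
Barley regrets: 325, 0, 50, 145, 260 → max 325
Oats regrets: 335, 105, 5, 190, 250 → max 335
Soy regrets: 310, 160, 85, 45, 90 → max 310
Corn regrets: 305, 65, 360, 180, 0 → max 360
Rye regrets: 0, 250, 165, 40, 180 → max 250
Smallest max regret = 225 → Canola.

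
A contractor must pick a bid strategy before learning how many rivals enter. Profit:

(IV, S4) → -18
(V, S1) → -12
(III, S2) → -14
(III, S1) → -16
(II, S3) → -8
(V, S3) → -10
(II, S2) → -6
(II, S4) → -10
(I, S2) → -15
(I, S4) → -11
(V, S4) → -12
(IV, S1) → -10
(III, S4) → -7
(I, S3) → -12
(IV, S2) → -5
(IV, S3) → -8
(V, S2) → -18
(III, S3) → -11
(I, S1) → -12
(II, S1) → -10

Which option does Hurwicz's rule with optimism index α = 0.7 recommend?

I: 0.7·(-11) + 0.3·(-15) = -12.2
II: 0.7·(-6) + 0.3·(-10) = -7.2
III: 0.7·(-7) + 0.3·(-16) = -9.7
IV: 0.7·(-5) + 0.3·(-18) = -8.9
V: 0.7·(-10) + 0.3·(-18) = -12.4
Highest Hurwicz score = -7.2 → II.

II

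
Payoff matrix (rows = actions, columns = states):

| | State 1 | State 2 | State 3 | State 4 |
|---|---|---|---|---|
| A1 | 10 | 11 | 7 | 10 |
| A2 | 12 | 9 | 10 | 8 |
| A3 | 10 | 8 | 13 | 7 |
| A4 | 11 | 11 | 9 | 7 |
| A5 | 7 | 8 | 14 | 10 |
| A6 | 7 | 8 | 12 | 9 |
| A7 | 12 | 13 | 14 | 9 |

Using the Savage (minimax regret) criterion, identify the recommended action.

Column bests: State 1=12, State 2=13, State 3=14, State 4=10.
A1 regrets: 2, 2, 7, 0 → max 7
A2 regrets: 0, 4, 4, 2 → max 4
A3 regrets: 2, 5, 1, 3 → max 5
A4 regrets: 1, 2, 5, 3 → max 5
A5 regrets: 5, 5, 0, 0 → max 5
A6 regrets: 5, 5, 2, 1 → max 5
A7 regrets: 0, 0, 0, 1 → max 1
Smallest max regret = 1 → A7.

A7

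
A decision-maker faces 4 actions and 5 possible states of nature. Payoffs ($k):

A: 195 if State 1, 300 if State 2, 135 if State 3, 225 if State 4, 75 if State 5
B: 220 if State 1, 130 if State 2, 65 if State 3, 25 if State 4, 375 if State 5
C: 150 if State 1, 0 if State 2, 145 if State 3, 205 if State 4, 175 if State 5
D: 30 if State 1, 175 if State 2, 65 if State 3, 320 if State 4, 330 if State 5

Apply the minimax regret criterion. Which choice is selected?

D

Column bests: State 1=220, State 2=300, State 3=145, State 4=320, State 5=375.
A regrets: 25, 0, 10, 95, 300 → max 300
B regrets: 0, 170, 80, 295, 0 → max 295
C regrets: 70, 300, 0, 115, 200 → max 300
D regrets: 190, 125, 80, 0, 45 → max 190
Smallest max regret = 190 → D.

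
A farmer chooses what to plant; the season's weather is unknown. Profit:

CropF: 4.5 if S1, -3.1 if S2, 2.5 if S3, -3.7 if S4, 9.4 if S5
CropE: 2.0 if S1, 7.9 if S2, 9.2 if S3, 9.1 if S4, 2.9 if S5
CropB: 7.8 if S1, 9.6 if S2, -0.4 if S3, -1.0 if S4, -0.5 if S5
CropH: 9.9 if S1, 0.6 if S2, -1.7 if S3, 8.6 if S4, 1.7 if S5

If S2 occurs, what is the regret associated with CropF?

12.7

Best payoff under S2 is 9.6.
Regret = 9.6 − (-3.1) = 12.7.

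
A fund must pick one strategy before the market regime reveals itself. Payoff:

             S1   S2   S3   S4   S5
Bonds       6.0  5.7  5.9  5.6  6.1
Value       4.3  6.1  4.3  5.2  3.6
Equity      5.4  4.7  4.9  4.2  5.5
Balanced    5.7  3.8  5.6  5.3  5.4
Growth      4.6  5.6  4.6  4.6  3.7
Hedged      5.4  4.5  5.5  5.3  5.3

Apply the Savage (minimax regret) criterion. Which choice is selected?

Column bests: S1=6.0, S2=6.1, S3=5.9, S4=5.6, S5=6.1.
Bonds regrets: 0.0, 0.4, 0.0, 0.0, 0.0 → max 0.4
Value regrets: 1.7, 0.0, 1.6, 0.4, 2.5 → max 2.5
Equity regrets: 0.6, 1.4, 1.0, 1.4, 0.6 → max 1.4
Balanced regrets: 0.3, 2.3, 0.3, 0.3, 0.7 → max 2.3
Growth regrets: 1.4, 0.5, 1.3, 1.0, 2.4 → max 2.4
Hedged regrets: 0.6, 1.6, 0.4, 0.3, 0.8 → max 1.6
Smallest max regret = 0.4 → Bonds.

Bonds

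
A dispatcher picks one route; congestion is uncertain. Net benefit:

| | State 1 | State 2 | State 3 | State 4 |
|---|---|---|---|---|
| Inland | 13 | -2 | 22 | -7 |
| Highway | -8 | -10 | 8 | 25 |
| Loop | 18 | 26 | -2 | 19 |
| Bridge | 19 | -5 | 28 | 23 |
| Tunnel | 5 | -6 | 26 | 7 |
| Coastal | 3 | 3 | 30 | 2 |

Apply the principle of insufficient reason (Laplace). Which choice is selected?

Row averages: Inland=6.5, Highway=3.75, Loop=15.25, Bridge=16.25, Tunnel=8, Coastal=9.5
Highest average = 16.25 → Bridge.

Bridge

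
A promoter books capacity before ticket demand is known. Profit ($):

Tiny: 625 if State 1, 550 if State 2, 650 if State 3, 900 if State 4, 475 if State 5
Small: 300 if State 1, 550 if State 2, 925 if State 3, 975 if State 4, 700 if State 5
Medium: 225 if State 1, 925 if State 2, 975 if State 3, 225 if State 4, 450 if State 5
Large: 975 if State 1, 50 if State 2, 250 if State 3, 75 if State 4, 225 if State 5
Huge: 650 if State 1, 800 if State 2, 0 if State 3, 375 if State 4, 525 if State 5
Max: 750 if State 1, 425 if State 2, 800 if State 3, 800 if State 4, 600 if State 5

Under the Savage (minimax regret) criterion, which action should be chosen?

Column bests: State 1=975, State 2=925, State 3=975, State 4=975, State 5=700.
Tiny regrets: 350, 375, 325, 75, 225 → max 375
Small regrets: 675, 375, 50, 0, 0 → max 675
Medium regrets: 750, 0, 0, 750, 250 → max 750
Large regrets: 0, 875, 725, 900, 475 → max 900
Huge regrets: 325, 125, 975, 600, 175 → max 975
Max regrets: 225, 500, 175, 175, 100 → max 500
Smallest max regret = 375 → Tiny.

Tiny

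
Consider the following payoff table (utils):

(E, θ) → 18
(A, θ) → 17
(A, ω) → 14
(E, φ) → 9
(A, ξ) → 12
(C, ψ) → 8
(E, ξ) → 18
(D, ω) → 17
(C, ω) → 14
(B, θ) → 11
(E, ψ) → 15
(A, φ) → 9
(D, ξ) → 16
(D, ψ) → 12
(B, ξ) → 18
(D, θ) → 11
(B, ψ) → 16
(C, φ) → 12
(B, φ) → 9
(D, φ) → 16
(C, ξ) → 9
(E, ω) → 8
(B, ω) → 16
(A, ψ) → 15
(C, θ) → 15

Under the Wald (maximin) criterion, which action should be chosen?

D

Row minima: A=9, B=9, C=8, D=11, E=8
Best worst-case = 11 → D.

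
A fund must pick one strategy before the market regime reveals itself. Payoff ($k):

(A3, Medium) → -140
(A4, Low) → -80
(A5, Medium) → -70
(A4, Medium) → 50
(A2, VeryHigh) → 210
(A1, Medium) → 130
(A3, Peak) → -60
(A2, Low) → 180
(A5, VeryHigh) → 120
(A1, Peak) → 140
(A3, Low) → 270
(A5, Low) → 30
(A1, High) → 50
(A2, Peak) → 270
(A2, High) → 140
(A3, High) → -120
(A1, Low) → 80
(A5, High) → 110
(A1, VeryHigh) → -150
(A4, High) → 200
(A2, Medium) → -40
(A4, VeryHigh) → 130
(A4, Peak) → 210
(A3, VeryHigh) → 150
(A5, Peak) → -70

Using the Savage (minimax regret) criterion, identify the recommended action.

A2

Column bests: Low=270, Medium=130, High=200, VeryHigh=210, Peak=270.
A1 regrets: 190, 0, 150, 360, 130 → max 360
A2 regrets: 90, 170, 60, 0, 0 → max 170
A3 regrets: 0, 270, 320, 60, 330 → max 330
A4 regrets: 350, 80, 0, 80, 60 → max 350
A5 regrets: 240, 200, 90, 90, 340 → max 340
Smallest max regret = 170 → A2.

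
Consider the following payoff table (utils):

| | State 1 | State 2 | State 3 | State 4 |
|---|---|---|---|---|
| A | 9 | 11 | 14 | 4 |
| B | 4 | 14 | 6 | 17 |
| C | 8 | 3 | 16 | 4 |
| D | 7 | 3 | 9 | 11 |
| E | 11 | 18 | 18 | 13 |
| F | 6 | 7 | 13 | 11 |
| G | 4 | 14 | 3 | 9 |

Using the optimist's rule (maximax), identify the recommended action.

E

Row maxima: A=14, B=17, C=16, D=11, E=18, F=13, G=14
Best best-case = 18 → E.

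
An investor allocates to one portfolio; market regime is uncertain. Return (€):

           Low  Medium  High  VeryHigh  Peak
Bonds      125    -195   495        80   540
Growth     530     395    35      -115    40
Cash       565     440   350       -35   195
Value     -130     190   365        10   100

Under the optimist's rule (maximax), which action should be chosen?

Row maxima: Bonds=540, Growth=530, Cash=565, Value=365
Best best-case = 565 → Cash.

Cash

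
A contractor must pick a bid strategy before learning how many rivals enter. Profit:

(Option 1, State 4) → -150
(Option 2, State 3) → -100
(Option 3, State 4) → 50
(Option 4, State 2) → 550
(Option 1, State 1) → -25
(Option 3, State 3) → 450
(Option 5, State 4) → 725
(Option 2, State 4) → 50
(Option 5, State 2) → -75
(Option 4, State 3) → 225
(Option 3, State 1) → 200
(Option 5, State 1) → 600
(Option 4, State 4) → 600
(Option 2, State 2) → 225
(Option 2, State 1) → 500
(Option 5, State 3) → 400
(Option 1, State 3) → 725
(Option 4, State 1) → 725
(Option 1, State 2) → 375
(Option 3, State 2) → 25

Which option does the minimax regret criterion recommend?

Option 4

Column bests: State 1=725, State 2=550, State 3=725, State 4=725.
Option 1 regrets: 750, 175, 0, 875 → max 875
Option 2 regrets: 225, 325, 825, 675 → max 825
Option 3 regrets: 525, 525, 275, 675 → max 675
Option 4 regrets: 0, 0, 500, 125 → max 500
Option 5 regrets: 125, 625, 325, 0 → max 625
Smallest max regret = 500 → Option 4.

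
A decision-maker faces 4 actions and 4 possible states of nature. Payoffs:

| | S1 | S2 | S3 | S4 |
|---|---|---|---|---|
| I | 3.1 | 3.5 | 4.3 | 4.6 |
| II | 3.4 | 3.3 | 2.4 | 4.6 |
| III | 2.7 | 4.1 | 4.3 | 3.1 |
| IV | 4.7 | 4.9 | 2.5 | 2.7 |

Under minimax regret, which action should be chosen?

Column bests: S1=4.7, S2=4.9, S3=4.3, S4=4.6.
I regrets: 1.6, 1.4, 0.0, 0.0 → max 1.6
II regrets: 1.3, 1.6, 1.9, 0.0 → max 1.9
III regrets: 2.0, 0.8, 0.0, 1.5 → max 2.0
IV regrets: 0.0, 0.0, 1.8, 1.9 → max 1.9
Smallest max regret = 1.6 → I.

I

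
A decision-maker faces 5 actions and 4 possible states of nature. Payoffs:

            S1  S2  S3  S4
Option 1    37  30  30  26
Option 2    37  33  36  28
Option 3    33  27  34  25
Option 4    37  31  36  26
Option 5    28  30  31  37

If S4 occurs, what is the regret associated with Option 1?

11

Best payoff under S4 is 37.
Regret = 37 − 26 = 11.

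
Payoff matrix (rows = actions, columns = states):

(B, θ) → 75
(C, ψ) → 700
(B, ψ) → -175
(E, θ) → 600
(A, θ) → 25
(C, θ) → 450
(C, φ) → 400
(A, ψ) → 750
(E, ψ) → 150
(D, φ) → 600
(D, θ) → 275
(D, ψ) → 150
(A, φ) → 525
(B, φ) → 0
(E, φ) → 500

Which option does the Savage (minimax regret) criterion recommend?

C

Column bests: θ=600, φ=600, ψ=750.
A regrets: 575, 75, 0 → max 575
B regrets: 525, 600, 925 → max 925
C regrets: 150, 200, 50 → max 200
D regrets: 325, 0, 600 → max 600
E regrets: 0, 100, 600 → max 600
Smallest max regret = 200 → C.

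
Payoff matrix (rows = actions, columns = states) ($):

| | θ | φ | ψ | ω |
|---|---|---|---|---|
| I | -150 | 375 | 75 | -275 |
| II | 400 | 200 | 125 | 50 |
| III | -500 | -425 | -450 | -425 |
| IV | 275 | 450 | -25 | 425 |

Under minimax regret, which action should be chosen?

IV

Column bests: θ=400, φ=450, ψ=125, ω=425.
I regrets: 550, 75, 50, 700 → max 700
II regrets: 0, 250, 0, 375 → max 375
III regrets: 900, 875, 575, 850 → max 900
IV regrets: 125, 0, 150, 0 → max 150
Smallest max regret = 150 → IV.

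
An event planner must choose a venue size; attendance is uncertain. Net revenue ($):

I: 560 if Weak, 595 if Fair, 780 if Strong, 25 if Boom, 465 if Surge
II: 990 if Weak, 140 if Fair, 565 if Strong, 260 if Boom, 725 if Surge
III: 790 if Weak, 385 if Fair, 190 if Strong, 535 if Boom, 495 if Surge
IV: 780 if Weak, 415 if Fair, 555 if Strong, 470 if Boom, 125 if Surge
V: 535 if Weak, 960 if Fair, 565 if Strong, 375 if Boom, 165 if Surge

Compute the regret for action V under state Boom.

Best payoff under Boom is 535.
Regret = 535 − 375 = 160.

160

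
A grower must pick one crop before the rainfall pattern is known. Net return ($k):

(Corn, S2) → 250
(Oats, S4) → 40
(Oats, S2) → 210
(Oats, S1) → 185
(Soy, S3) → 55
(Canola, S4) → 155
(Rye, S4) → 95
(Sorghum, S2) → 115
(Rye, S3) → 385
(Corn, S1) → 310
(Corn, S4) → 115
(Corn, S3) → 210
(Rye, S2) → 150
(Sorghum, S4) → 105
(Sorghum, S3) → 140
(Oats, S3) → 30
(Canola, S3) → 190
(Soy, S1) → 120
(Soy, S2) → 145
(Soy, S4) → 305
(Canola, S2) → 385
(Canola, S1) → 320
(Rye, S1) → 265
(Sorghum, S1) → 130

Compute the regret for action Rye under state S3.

Best payoff under S3 is 385.
Regret = 385 − 385 = 0.

0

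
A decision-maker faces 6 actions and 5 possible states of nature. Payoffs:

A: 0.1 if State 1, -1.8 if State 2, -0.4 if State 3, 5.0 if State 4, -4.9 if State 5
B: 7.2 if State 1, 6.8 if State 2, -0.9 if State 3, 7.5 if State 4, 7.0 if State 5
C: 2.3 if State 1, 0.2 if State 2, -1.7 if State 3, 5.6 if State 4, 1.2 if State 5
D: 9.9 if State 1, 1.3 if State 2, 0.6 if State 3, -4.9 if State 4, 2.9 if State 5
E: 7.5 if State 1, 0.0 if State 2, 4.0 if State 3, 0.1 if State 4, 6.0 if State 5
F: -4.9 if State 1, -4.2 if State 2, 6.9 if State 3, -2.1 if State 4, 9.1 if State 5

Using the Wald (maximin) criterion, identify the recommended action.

Row minima: A=-4.9, B=-0.9, C=-1.7, D=-4.9, E=0.0, F=-4.9
Best worst-case = 0.0 → E.

E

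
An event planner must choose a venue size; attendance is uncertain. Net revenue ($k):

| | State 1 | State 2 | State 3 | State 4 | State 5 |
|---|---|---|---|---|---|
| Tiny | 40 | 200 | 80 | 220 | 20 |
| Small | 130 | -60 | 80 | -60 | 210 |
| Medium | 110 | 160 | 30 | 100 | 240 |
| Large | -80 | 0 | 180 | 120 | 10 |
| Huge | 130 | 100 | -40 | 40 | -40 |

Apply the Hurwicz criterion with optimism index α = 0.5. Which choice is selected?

Medium

Tiny: 0.5·220 + 0.5·20 = 120
Small: 0.5·210 + 0.5·(-60) = 75
Medium: 0.5·240 + 0.5·30 = 135
Large: 0.5·180 + 0.5·(-80) = 50
Huge: 0.5·130 + 0.5·(-40) = 45
Highest Hurwicz score = 135 → Medium.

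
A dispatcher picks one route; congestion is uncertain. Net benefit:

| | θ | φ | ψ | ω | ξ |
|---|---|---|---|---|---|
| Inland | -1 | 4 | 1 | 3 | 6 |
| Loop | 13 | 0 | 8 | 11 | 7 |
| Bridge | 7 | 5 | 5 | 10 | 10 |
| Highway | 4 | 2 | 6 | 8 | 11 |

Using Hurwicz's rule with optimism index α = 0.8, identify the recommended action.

Inland: 0.8·6 + 0.2·(-1) = 4.6
Loop: 0.8·13 + 0.2·0 = 10.4
Bridge: 0.8·10 + 0.2·5 = 9
Highway: 0.8·11 + 0.2·2 = 9.2
Highest Hurwicz score = 10.4 → Loop.

Loop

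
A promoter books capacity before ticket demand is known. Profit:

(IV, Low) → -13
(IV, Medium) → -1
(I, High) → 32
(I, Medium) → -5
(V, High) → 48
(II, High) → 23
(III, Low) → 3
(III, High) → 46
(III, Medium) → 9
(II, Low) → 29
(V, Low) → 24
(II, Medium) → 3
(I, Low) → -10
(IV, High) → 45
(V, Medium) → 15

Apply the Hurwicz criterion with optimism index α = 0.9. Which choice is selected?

V

I: 0.9·32 + 0.1·(-10) = 27.8
II: 0.9·29 + 0.1·3 = 26.4
III: 0.9·46 + 0.1·3 = 41.7
IV: 0.9·45 + 0.1·(-13) = 39.2
V: 0.9·48 + 0.1·15 = 44.7
Highest Hurwicz score = 44.7 → V.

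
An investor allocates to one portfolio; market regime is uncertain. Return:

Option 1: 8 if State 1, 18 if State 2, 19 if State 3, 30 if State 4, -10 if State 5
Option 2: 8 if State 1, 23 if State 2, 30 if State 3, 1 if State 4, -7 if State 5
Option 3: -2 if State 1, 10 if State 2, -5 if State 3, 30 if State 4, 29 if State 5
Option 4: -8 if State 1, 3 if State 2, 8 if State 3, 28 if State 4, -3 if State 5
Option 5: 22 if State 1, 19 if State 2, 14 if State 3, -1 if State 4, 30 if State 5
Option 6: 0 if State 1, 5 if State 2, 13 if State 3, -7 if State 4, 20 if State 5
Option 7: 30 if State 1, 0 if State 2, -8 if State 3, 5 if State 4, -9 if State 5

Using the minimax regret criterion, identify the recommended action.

Column bests: State 1=30, State 2=23, State 3=30, State 4=30, State 5=30.
Option 1 regrets: 22, 5, 11, 0, 40 → max 40
Option 2 regrets: 22, 0, 0, 29, 37 → max 37
Option 3 regrets: 32, 13, 35, 0, 1 → max 35
Option 4 regrets: 38, 20, 22, 2, 33 → max 38
Option 5 regrets: 8, 4, 16, 31, 0 → max 31
Option 6 regrets: 30, 18, 17, 37, 10 → max 37
Option 7 regrets: 0, 23, 38, 25, 39 → max 39
Smallest max regret = 31 → Option 5.

Option 5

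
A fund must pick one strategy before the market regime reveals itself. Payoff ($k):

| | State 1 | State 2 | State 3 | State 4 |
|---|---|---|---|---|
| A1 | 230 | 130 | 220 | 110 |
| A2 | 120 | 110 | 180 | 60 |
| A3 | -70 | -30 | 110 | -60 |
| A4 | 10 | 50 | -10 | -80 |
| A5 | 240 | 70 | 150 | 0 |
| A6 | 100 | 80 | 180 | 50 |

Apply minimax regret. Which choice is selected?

Column bests: State 1=240, State 2=130, State 3=220, State 4=110.
A1 regrets: 10, 0, 0, 0 → max 10
A2 regrets: 120, 20, 40, 50 → max 120
A3 regrets: 310, 160, 110, 170 → max 310
A4 regrets: 230, 80, 230, 190 → max 230
A5 regrets: 0, 60, 70, 110 → max 110
A6 regrets: 140, 50, 40, 60 → max 140
Smallest max regret = 10 → A1.

A1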